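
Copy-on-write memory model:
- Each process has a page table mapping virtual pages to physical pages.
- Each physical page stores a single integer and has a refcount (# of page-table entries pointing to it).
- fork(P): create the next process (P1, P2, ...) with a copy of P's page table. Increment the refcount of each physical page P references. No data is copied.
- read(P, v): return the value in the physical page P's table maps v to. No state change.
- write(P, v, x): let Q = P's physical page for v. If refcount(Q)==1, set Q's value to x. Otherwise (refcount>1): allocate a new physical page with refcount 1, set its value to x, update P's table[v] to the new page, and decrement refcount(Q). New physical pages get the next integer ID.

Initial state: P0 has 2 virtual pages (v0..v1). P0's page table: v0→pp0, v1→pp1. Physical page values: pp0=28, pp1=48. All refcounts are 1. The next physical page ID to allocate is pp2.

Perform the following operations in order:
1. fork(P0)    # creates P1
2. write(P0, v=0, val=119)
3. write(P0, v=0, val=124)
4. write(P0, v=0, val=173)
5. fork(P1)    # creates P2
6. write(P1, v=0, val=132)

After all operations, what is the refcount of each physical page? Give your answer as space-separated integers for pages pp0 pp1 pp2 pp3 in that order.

Answer: 1 3 1 1

Derivation:
Op 1: fork(P0) -> P1. 2 ppages; refcounts: pp0:2 pp1:2
Op 2: write(P0, v0, 119). refcount(pp0)=2>1 -> COPY to pp2. 3 ppages; refcounts: pp0:1 pp1:2 pp2:1
Op 3: write(P0, v0, 124). refcount(pp2)=1 -> write in place. 3 ppages; refcounts: pp0:1 pp1:2 pp2:1
Op 4: write(P0, v0, 173). refcount(pp2)=1 -> write in place. 3 ppages; refcounts: pp0:1 pp1:2 pp2:1
Op 5: fork(P1) -> P2. 3 ppages; refcounts: pp0:2 pp1:3 pp2:1
Op 6: write(P1, v0, 132). refcount(pp0)=2>1 -> COPY to pp3. 4 ppages; refcounts: pp0:1 pp1:3 pp2:1 pp3:1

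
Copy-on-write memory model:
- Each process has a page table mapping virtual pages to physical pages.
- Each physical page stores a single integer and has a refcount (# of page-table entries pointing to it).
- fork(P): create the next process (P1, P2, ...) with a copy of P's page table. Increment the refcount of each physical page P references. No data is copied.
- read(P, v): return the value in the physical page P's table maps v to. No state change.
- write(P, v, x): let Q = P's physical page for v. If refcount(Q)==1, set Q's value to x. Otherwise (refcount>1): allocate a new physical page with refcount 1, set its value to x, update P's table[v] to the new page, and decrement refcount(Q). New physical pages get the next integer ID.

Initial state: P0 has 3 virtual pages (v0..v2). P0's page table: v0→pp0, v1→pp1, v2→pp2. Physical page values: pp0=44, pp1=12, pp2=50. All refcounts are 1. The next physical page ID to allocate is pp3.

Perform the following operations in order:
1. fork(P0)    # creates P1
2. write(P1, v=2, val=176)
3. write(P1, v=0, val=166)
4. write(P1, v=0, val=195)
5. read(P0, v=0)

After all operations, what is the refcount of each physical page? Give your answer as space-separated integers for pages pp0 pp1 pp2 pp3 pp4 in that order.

Answer: 1 2 1 1 1

Derivation:
Op 1: fork(P0) -> P1. 3 ppages; refcounts: pp0:2 pp1:2 pp2:2
Op 2: write(P1, v2, 176). refcount(pp2)=2>1 -> COPY to pp3. 4 ppages; refcounts: pp0:2 pp1:2 pp2:1 pp3:1
Op 3: write(P1, v0, 166). refcount(pp0)=2>1 -> COPY to pp4. 5 ppages; refcounts: pp0:1 pp1:2 pp2:1 pp3:1 pp4:1
Op 4: write(P1, v0, 195). refcount(pp4)=1 -> write in place. 5 ppages; refcounts: pp0:1 pp1:2 pp2:1 pp3:1 pp4:1
Op 5: read(P0, v0) -> 44. No state change.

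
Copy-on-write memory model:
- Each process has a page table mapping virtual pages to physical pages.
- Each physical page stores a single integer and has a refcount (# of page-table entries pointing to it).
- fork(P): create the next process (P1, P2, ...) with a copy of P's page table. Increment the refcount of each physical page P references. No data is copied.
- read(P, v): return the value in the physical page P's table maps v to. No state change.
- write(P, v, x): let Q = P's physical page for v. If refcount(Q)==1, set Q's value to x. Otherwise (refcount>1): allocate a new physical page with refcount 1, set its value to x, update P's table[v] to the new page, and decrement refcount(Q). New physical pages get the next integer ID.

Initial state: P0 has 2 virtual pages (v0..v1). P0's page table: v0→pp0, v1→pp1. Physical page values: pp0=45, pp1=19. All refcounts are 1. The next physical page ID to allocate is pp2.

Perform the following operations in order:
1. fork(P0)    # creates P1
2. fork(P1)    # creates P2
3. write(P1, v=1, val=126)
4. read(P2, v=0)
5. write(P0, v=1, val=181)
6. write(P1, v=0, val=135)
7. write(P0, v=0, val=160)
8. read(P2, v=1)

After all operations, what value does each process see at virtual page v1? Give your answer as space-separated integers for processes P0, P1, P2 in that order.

Op 1: fork(P0) -> P1. 2 ppages; refcounts: pp0:2 pp1:2
Op 2: fork(P1) -> P2. 2 ppages; refcounts: pp0:3 pp1:3
Op 3: write(P1, v1, 126). refcount(pp1)=3>1 -> COPY to pp2. 3 ppages; refcounts: pp0:3 pp1:2 pp2:1
Op 4: read(P2, v0) -> 45. No state change.
Op 5: write(P0, v1, 181). refcount(pp1)=2>1 -> COPY to pp3. 4 ppages; refcounts: pp0:3 pp1:1 pp2:1 pp3:1
Op 6: write(P1, v0, 135). refcount(pp0)=3>1 -> COPY to pp4. 5 ppages; refcounts: pp0:2 pp1:1 pp2:1 pp3:1 pp4:1
Op 7: write(P0, v0, 160). refcount(pp0)=2>1 -> COPY to pp5. 6 ppages; refcounts: pp0:1 pp1:1 pp2:1 pp3:1 pp4:1 pp5:1
Op 8: read(P2, v1) -> 19. No state change.
P0: v1 -> pp3 = 181
P1: v1 -> pp2 = 126
P2: v1 -> pp1 = 19

Answer: 181 126 19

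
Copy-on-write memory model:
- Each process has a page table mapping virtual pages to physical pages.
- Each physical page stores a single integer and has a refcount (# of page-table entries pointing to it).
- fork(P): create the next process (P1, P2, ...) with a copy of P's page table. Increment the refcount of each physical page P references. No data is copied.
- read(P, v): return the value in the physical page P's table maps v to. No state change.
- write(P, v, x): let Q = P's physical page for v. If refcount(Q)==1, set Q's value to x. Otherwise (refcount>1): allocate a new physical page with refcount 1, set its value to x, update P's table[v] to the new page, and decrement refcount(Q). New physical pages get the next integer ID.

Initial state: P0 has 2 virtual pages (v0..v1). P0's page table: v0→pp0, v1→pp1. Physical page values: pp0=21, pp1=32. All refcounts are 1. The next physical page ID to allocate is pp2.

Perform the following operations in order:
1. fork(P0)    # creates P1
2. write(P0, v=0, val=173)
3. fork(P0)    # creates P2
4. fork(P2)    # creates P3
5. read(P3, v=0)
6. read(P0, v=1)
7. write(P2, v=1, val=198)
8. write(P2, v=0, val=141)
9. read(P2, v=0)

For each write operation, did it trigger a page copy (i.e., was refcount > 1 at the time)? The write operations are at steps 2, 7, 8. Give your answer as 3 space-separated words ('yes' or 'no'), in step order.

Op 1: fork(P0) -> P1. 2 ppages; refcounts: pp0:2 pp1:2
Op 2: write(P0, v0, 173). refcount(pp0)=2>1 -> COPY to pp2. 3 ppages; refcounts: pp0:1 pp1:2 pp2:1
Op 3: fork(P0) -> P2. 3 ppages; refcounts: pp0:1 pp1:3 pp2:2
Op 4: fork(P2) -> P3. 3 ppages; refcounts: pp0:1 pp1:4 pp2:3
Op 5: read(P3, v0) -> 173. No state change.
Op 6: read(P0, v1) -> 32. No state change.
Op 7: write(P2, v1, 198). refcount(pp1)=4>1 -> COPY to pp3. 4 ppages; refcounts: pp0:1 pp1:3 pp2:3 pp3:1
Op 8: write(P2, v0, 141). refcount(pp2)=3>1 -> COPY to pp4. 5 ppages; refcounts: pp0:1 pp1:3 pp2:2 pp3:1 pp4:1
Op 9: read(P2, v0) -> 141. No state change.

yes yes yes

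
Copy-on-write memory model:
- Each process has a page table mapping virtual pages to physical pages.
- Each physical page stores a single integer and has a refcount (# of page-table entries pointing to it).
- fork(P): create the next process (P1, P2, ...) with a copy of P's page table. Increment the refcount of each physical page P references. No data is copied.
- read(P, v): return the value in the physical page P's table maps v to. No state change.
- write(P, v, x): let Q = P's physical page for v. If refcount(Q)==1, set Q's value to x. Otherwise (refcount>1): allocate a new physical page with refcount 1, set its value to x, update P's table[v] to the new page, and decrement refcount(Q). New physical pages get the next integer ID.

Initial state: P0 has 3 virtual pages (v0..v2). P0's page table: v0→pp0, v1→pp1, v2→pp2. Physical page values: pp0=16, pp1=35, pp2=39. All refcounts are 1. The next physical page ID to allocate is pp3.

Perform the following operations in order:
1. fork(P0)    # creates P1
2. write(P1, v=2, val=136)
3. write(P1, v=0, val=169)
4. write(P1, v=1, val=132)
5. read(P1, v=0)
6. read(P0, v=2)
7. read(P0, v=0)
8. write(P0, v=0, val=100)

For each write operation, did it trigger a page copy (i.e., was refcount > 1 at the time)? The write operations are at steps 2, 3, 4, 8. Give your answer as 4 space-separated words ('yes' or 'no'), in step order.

Op 1: fork(P0) -> P1. 3 ppages; refcounts: pp0:2 pp1:2 pp2:2
Op 2: write(P1, v2, 136). refcount(pp2)=2>1 -> COPY to pp3. 4 ppages; refcounts: pp0:2 pp1:2 pp2:1 pp3:1
Op 3: write(P1, v0, 169). refcount(pp0)=2>1 -> COPY to pp4. 5 ppages; refcounts: pp0:1 pp1:2 pp2:1 pp3:1 pp4:1
Op 4: write(P1, v1, 132). refcount(pp1)=2>1 -> COPY to pp5. 6 ppages; refcounts: pp0:1 pp1:1 pp2:1 pp3:1 pp4:1 pp5:1
Op 5: read(P1, v0) -> 169. No state change.
Op 6: read(P0, v2) -> 39. No state change.
Op 7: read(P0, v0) -> 16. No state change.
Op 8: write(P0, v0, 100). refcount(pp0)=1 -> write in place. 6 ppages; refcounts: pp0:1 pp1:1 pp2:1 pp3:1 pp4:1 pp5:1

yes yes yes no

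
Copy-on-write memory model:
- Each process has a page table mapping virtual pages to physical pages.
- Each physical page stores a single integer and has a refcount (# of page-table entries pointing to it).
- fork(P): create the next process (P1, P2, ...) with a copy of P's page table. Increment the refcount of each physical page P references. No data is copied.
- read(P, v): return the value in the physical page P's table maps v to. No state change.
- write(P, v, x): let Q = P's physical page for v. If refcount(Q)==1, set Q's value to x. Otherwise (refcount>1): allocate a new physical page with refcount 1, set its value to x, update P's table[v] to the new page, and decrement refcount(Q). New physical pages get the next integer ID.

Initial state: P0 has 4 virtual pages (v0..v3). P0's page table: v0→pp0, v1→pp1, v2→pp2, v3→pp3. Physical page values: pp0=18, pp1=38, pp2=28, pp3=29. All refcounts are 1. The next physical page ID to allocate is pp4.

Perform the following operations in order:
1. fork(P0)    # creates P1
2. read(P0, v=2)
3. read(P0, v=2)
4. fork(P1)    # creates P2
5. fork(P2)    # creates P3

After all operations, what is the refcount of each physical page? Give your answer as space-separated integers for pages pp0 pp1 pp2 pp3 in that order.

Answer: 4 4 4 4

Derivation:
Op 1: fork(P0) -> P1. 4 ppages; refcounts: pp0:2 pp1:2 pp2:2 pp3:2
Op 2: read(P0, v2) -> 28. No state change.
Op 3: read(P0, v2) -> 28. No state change.
Op 4: fork(P1) -> P2. 4 ppages; refcounts: pp0:3 pp1:3 pp2:3 pp3:3
Op 5: fork(P2) -> P3. 4 ppages; refcounts: pp0:4 pp1:4 pp2:4 pp3:4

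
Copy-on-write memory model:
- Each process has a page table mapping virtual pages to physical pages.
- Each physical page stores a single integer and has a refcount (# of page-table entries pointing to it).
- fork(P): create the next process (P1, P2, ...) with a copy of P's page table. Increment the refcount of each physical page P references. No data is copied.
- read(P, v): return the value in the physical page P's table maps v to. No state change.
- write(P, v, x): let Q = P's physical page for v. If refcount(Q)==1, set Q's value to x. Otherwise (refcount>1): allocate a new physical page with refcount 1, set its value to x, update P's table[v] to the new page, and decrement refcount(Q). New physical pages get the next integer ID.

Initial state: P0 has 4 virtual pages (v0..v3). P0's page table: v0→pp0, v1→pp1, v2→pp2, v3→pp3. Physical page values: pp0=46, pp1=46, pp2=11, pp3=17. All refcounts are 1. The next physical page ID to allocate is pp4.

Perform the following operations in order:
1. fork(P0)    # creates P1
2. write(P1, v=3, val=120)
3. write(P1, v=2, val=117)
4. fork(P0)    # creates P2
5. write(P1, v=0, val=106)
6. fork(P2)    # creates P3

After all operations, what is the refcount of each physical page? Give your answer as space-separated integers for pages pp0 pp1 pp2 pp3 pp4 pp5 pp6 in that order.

Answer: 3 4 3 3 1 1 1

Derivation:
Op 1: fork(P0) -> P1. 4 ppages; refcounts: pp0:2 pp1:2 pp2:2 pp3:2
Op 2: write(P1, v3, 120). refcount(pp3)=2>1 -> COPY to pp4. 5 ppages; refcounts: pp0:2 pp1:2 pp2:2 pp3:1 pp4:1
Op 3: write(P1, v2, 117). refcount(pp2)=2>1 -> COPY to pp5. 6 ppages; refcounts: pp0:2 pp1:2 pp2:1 pp3:1 pp4:1 pp5:1
Op 4: fork(P0) -> P2. 6 ppages; refcounts: pp0:3 pp1:3 pp2:2 pp3:2 pp4:1 pp5:1
Op 5: write(P1, v0, 106). refcount(pp0)=3>1 -> COPY to pp6. 7 ppages; refcounts: pp0:2 pp1:3 pp2:2 pp3:2 pp4:1 pp5:1 pp6:1
Op 6: fork(P2) -> P3. 7 ppages; refcounts: pp0:3 pp1:4 pp2:3 pp3:3 pp4:1 pp5:1 pp6:1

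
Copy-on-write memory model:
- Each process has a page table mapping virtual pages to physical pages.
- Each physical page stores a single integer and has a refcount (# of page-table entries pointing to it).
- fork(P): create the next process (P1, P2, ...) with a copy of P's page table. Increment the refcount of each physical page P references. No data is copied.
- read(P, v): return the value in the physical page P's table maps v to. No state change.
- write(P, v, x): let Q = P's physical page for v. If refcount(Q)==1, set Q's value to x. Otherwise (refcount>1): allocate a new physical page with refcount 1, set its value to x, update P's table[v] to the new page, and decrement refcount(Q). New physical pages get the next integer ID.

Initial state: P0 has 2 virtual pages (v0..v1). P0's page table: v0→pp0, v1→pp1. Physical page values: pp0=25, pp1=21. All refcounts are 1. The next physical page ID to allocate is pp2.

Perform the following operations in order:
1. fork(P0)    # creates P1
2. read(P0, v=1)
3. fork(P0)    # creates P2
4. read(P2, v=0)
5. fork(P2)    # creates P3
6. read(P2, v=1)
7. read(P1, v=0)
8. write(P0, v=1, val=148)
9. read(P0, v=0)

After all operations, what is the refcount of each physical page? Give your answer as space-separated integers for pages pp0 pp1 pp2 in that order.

Answer: 4 3 1

Derivation:
Op 1: fork(P0) -> P1. 2 ppages; refcounts: pp0:2 pp1:2
Op 2: read(P0, v1) -> 21. No state change.
Op 3: fork(P0) -> P2. 2 ppages; refcounts: pp0:3 pp1:3
Op 4: read(P2, v0) -> 25. No state change.
Op 5: fork(P2) -> P3. 2 ppages; refcounts: pp0:4 pp1:4
Op 6: read(P2, v1) -> 21. No state change.
Op 7: read(P1, v0) -> 25. No state change.
Op 8: write(P0, v1, 148). refcount(pp1)=4>1 -> COPY to pp2. 3 ppages; refcounts: pp0:4 pp1:3 pp2:1
Op 9: read(P0, v0) -> 25. No state change.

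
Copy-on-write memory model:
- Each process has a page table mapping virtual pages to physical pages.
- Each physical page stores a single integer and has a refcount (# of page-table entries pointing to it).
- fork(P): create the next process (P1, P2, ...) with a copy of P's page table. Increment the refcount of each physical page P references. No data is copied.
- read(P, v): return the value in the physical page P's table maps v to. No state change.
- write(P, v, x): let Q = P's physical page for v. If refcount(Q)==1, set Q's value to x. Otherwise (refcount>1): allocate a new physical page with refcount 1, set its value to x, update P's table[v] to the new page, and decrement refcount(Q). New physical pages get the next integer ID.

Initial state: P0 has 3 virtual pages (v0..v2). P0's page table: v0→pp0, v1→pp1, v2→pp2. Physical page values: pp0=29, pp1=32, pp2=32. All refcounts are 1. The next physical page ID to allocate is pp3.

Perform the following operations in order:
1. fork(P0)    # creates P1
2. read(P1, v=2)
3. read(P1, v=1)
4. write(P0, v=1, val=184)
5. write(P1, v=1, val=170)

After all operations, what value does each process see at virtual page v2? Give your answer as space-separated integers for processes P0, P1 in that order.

Op 1: fork(P0) -> P1. 3 ppages; refcounts: pp0:2 pp1:2 pp2:2
Op 2: read(P1, v2) -> 32. No state change.
Op 3: read(P1, v1) -> 32. No state change.
Op 4: write(P0, v1, 184). refcount(pp1)=2>1 -> COPY to pp3. 4 ppages; refcounts: pp0:2 pp1:1 pp2:2 pp3:1
Op 5: write(P1, v1, 170). refcount(pp1)=1 -> write in place. 4 ppages; refcounts: pp0:2 pp1:1 pp2:2 pp3:1
P0: v2 -> pp2 = 32
P1: v2 -> pp2 = 32

Answer: 32 32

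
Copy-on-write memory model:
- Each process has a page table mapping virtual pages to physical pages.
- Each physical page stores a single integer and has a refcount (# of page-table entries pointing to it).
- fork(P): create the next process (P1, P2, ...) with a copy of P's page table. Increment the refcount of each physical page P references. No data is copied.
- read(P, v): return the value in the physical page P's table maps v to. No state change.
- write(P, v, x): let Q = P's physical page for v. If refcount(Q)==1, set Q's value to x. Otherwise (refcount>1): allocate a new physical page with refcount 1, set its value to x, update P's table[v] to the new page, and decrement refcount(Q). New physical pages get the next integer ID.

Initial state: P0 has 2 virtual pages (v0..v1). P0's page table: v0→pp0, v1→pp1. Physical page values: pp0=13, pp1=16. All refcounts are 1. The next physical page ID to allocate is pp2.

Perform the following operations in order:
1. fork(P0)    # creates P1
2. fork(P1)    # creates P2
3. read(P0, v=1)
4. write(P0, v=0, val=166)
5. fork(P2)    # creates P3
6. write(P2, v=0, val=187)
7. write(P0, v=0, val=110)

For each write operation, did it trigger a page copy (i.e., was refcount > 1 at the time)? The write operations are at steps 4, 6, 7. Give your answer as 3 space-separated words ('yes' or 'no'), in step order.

Op 1: fork(P0) -> P1. 2 ppages; refcounts: pp0:2 pp1:2
Op 2: fork(P1) -> P2. 2 ppages; refcounts: pp0:3 pp1:3
Op 3: read(P0, v1) -> 16. No state change.
Op 4: write(P0, v0, 166). refcount(pp0)=3>1 -> COPY to pp2. 3 ppages; refcounts: pp0:2 pp1:3 pp2:1
Op 5: fork(P2) -> P3. 3 ppages; refcounts: pp0:3 pp1:4 pp2:1
Op 6: write(P2, v0, 187). refcount(pp0)=3>1 -> COPY to pp3. 4 ppages; refcounts: pp0:2 pp1:4 pp2:1 pp3:1
Op 7: write(P0, v0, 110). refcount(pp2)=1 -> write in place. 4 ppages; refcounts: pp0:2 pp1:4 pp2:1 pp3:1

yes yes no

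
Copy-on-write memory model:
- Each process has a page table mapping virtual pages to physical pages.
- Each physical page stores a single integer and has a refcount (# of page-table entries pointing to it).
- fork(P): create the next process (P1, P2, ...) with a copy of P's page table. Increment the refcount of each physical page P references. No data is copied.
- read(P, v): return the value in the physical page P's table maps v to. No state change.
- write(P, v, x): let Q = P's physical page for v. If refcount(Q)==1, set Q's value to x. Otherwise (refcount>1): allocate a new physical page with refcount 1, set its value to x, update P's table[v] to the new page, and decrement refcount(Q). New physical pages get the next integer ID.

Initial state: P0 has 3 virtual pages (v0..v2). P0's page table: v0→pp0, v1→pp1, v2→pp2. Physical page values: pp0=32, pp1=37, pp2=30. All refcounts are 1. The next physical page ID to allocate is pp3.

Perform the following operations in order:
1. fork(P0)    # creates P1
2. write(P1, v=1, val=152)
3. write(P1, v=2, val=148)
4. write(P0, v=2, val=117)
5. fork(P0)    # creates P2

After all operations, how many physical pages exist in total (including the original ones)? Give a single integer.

Answer: 5

Derivation:
Op 1: fork(P0) -> P1. 3 ppages; refcounts: pp0:2 pp1:2 pp2:2
Op 2: write(P1, v1, 152). refcount(pp1)=2>1 -> COPY to pp3. 4 ppages; refcounts: pp0:2 pp1:1 pp2:2 pp3:1
Op 3: write(P1, v2, 148). refcount(pp2)=2>1 -> COPY to pp4. 5 ppages; refcounts: pp0:2 pp1:1 pp2:1 pp3:1 pp4:1
Op 4: write(P0, v2, 117). refcount(pp2)=1 -> write in place. 5 ppages; refcounts: pp0:2 pp1:1 pp2:1 pp3:1 pp4:1
Op 5: fork(P0) -> P2. 5 ppages; refcounts: pp0:3 pp1:2 pp2:2 pp3:1 pp4:1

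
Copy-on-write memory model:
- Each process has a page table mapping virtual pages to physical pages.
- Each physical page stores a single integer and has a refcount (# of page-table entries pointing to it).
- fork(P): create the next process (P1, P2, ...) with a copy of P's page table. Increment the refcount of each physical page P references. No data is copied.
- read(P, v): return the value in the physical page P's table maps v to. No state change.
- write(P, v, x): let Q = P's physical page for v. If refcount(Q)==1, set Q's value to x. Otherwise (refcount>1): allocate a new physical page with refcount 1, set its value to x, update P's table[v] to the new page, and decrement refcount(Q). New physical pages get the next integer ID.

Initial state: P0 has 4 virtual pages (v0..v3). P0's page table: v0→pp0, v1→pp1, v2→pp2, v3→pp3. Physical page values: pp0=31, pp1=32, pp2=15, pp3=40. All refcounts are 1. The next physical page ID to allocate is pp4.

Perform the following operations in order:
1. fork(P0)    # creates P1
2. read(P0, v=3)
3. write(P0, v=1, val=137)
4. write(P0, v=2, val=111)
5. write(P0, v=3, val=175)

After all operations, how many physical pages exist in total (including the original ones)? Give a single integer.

Op 1: fork(P0) -> P1. 4 ppages; refcounts: pp0:2 pp1:2 pp2:2 pp3:2
Op 2: read(P0, v3) -> 40. No state change.
Op 3: write(P0, v1, 137). refcount(pp1)=2>1 -> COPY to pp4. 5 ppages; refcounts: pp0:2 pp1:1 pp2:2 pp3:2 pp4:1
Op 4: write(P0, v2, 111). refcount(pp2)=2>1 -> COPY to pp5. 6 ppages; refcounts: pp0:2 pp1:1 pp2:1 pp3:2 pp4:1 pp5:1
Op 5: write(P0, v3, 175). refcount(pp3)=2>1 -> COPY to pp6. 7 ppages; refcounts: pp0:2 pp1:1 pp2:1 pp3:1 pp4:1 pp5:1 pp6:1

Answer: 7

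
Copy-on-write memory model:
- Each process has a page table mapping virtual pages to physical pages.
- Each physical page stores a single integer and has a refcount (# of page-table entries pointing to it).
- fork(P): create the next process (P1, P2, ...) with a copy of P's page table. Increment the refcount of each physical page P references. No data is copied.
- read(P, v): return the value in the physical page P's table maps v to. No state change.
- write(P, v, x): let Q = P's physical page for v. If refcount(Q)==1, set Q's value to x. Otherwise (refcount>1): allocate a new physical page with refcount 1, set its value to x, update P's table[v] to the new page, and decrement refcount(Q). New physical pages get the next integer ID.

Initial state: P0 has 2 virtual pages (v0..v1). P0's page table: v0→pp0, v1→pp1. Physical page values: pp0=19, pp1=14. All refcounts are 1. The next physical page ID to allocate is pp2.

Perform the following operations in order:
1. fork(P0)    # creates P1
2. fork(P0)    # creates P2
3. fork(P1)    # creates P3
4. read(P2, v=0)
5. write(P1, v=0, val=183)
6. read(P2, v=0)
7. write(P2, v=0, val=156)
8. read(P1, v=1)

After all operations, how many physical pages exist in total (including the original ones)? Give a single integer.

Op 1: fork(P0) -> P1. 2 ppages; refcounts: pp0:2 pp1:2
Op 2: fork(P0) -> P2. 2 ppages; refcounts: pp0:3 pp1:3
Op 3: fork(P1) -> P3. 2 ppages; refcounts: pp0:4 pp1:4
Op 4: read(P2, v0) -> 19. No state change.
Op 5: write(P1, v0, 183). refcount(pp0)=4>1 -> COPY to pp2. 3 ppages; refcounts: pp0:3 pp1:4 pp2:1
Op 6: read(P2, v0) -> 19. No state change.
Op 7: write(P2, v0, 156). refcount(pp0)=3>1 -> COPY to pp3. 4 ppages; refcounts: pp0:2 pp1:4 pp2:1 pp3:1
Op 8: read(P1, v1) -> 14. No state change.

Answer: 4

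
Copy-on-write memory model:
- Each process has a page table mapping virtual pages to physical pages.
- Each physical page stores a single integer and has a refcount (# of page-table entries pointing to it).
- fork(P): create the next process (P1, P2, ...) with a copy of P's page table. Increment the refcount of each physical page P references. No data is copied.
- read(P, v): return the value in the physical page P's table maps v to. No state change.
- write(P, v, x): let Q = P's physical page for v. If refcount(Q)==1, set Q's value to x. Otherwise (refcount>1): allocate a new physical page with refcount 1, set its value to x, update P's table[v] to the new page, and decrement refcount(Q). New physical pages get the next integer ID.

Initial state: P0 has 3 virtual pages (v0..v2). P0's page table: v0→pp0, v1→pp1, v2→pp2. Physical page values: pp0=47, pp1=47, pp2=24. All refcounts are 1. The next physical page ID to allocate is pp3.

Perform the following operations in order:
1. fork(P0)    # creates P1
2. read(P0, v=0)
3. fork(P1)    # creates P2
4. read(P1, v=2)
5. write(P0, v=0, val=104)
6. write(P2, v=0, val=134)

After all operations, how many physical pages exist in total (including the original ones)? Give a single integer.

Answer: 5

Derivation:
Op 1: fork(P0) -> P1. 3 ppages; refcounts: pp0:2 pp1:2 pp2:2
Op 2: read(P0, v0) -> 47. No state change.
Op 3: fork(P1) -> P2. 3 ppages; refcounts: pp0:3 pp1:3 pp2:3
Op 4: read(P1, v2) -> 24. No state change.
Op 5: write(P0, v0, 104). refcount(pp0)=3>1 -> COPY to pp3. 4 ppages; refcounts: pp0:2 pp1:3 pp2:3 pp3:1
Op 6: write(P2, v0, 134). refcount(pp0)=2>1 -> COPY to pp4. 5 ppages; refcounts: pp0:1 pp1:3 pp2:3 pp3:1 pp4:1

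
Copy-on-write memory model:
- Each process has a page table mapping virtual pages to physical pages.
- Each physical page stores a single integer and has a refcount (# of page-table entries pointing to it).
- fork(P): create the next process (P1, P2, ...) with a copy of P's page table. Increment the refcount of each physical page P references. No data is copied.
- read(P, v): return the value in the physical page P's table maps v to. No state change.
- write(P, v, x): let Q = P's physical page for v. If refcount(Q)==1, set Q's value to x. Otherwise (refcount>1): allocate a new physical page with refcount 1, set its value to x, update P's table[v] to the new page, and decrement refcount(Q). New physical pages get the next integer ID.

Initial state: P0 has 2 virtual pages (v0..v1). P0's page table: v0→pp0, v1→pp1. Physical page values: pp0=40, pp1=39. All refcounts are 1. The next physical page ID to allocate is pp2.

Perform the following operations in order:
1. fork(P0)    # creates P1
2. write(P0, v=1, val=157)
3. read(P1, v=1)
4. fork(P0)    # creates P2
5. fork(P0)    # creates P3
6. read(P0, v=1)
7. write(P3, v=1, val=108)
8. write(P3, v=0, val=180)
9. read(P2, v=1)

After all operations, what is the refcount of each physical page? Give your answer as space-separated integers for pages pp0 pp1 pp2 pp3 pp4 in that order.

Answer: 3 1 2 1 1

Derivation:
Op 1: fork(P0) -> P1. 2 ppages; refcounts: pp0:2 pp1:2
Op 2: write(P0, v1, 157). refcount(pp1)=2>1 -> COPY to pp2. 3 ppages; refcounts: pp0:2 pp1:1 pp2:1
Op 3: read(P1, v1) -> 39. No state change.
Op 4: fork(P0) -> P2. 3 ppages; refcounts: pp0:3 pp1:1 pp2:2
Op 5: fork(P0) -> P3. 3 ppages; refcounts: pp0:4 pp1:1 pp2:3
Op 6: read(P0, v1) -> 157. No state change.
Op 7: write(P3, v1, 108). refcount(pp2)=3>1 -> COPY to pp3. 4 ppages; refcounts: pp0:4 pp1:1 pp2:2 pp3:1
Op 8: write(P3, v0, 180). refcount(pp0)=4>1 -> COPY to pp4. 5 ppages; refcounts: pp0:3 pp1:1 pp2:2 pp3:1 pp4:1
Op 9: read(P2, v1) -> 157. No state change.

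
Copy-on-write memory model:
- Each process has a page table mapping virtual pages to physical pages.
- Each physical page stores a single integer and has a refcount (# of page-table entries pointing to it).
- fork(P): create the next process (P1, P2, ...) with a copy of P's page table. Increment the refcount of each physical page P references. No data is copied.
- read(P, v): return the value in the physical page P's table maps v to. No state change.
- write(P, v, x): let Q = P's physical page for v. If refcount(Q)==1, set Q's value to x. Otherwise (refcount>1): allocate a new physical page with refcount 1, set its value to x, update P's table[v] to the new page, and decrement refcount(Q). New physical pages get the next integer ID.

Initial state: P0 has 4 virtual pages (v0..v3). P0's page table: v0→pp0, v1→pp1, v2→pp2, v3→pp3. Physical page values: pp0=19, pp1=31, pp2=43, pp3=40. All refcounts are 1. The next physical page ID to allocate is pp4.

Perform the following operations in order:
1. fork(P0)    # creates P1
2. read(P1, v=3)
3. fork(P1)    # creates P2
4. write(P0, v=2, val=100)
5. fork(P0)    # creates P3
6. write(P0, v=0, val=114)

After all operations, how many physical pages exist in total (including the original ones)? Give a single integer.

Answer: 6

Derivation:
Op 1: fork(P0) -> P1. 4 ppages; refcounts: pp0:2 pp1:2 pp2:2 pp3:2
Op 2: read(P1, v3) -> 40. No state change.
Op 3: fork(P1) -> P2. 4 ppages; refcounts: pp0:3 pp1:3 pp2:3 pp3:3
Op 4: write(P0, v2, 100). refcount(pp2)=3>1 -> COPY to pp4. 5 ppages; refcounts: pp0:3 pp1:3 pp2:2 pp3:3 pp4:1
Op 5: fork(P0) -> P3. 5 ppages; refcounts: pp0:4 pp1:4 pp2:2 pp3:4 pp4:2
Op 6: write(P0, v0, 114). refcount(pp0)=4>1 -> COPY to pp5. 6 ppages; refcounts: pp0:3 pp1:4 pp2:2 pp3:4 pp4:2 pp5:1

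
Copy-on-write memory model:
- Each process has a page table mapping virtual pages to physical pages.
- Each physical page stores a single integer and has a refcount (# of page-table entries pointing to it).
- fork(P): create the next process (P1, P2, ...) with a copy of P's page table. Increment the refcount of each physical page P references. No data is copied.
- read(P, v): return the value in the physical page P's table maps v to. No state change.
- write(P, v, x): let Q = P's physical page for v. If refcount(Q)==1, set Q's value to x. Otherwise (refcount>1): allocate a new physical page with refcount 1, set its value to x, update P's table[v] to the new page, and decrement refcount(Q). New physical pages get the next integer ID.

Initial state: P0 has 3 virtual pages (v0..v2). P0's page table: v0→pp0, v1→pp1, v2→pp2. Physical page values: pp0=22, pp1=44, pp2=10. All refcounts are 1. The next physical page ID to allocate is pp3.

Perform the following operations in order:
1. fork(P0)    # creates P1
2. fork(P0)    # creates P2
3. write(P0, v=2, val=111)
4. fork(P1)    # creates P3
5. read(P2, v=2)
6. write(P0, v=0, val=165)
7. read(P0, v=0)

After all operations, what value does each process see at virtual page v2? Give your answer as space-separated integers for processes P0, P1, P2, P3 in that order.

Answer: 111 10 10 10

Derivation:
Op 1: fork(P0) -> P1. 3 ppages; refcounts: pp0:2 pp1:2 pp2:2
Op 2: fork(P0) -> P2. 3 ppages; refcounts: pp0:3 pp1:3 pp2:3
Op 3: write(P0, v2, 111). refcount(pp2)=3>1 -> COPY to pp3. 4 ppages; refcounts: pp0:3 pp1:3 pp2:2 pp3:1
Op 4: fork(P1) -> P3. 4 ppages; refcounts: pp0:4 pp1:4 pp2:3 pp3:1
Op 5: read(P2, v2) -> 10. No state change.
Op 6: write(P0, v0, 165). refcount(pp0)=4>1 -> COPY to pp4. 5 ppages; refcounts: pp0:3 pp1:4 pp2:3 pp3:1 pp4:1
Op 7: read(P0, v0) -> 165. No state change.
P0: v2 -> pp3 = 111
P1: v2 -> pp2 = 10
P2: v2 -> pp2 = 10
P3: v2 -> pp2 = 10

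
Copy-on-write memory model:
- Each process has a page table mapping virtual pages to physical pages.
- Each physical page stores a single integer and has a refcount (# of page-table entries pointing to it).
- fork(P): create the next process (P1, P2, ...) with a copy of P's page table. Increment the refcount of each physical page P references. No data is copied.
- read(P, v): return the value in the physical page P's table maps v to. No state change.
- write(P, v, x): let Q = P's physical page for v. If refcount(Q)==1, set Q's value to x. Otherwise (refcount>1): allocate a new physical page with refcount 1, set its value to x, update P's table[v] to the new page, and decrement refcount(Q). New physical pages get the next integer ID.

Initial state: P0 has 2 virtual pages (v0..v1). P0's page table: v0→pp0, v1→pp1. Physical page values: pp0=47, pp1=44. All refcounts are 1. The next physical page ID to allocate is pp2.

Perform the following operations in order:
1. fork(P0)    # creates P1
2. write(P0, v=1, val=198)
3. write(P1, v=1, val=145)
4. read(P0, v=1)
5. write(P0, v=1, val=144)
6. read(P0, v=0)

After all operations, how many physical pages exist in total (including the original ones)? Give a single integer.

Answer: 3

Derivation:
Op 1: fork(P0) -> P1. 2 ppages; refcounts: pp0:2 pp1:2
Op 2: write(P0, v1, 198). refcount(pp1)=2>1 -> COPY to pp2. 3 ppages; refcounts: pp0:2 pp1:1 pp2:1
Op 3: write(P1, v1, 145). refcount(pp1)=1 -> write in place. 3 ppages; refcounts: pp0:2 pp1:1 pp2:1
Op 4: read(P0, v1) -> 198. No state change.
Op 5: write(P0, v1, 144). refcount(pp2)=1 -> write in place. 3 ppages; refcounts: pp0:2 pp1:1 pp2:1
Op 6: read(P0, v0) -> 47. No state change.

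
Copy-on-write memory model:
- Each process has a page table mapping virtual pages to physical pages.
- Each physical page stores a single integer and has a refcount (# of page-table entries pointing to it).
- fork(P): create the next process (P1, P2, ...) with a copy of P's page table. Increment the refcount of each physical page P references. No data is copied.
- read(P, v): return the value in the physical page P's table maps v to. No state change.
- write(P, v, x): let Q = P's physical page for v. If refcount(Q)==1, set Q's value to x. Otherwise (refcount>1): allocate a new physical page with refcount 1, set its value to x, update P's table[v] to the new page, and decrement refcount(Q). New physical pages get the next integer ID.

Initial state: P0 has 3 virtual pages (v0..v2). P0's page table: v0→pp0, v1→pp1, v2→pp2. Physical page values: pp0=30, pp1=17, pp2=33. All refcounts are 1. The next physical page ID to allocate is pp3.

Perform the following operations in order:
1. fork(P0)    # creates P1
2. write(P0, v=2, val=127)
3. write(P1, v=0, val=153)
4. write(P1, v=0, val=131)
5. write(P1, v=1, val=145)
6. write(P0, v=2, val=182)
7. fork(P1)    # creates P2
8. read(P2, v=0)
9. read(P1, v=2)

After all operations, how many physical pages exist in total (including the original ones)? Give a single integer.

Answer: 6

Derivation:
Op 1: fork(P0) -> P1. 3 ppages; refcounts: pp0:2 pp1:2 pp2:2
Op 2: write(P0, v2, 127). refcount(pp2)=2>1 -> COPY to pp3. 4 ppages; refcounts: pp0:2 pp1:2 pp2:1 pp3:1
Op 3: write(P1, v0, 153). refcount(pp0)=2>1 -> COPY to pp4. 5 ppages; refcounts: pp0:1 pp1:2 pp2:1 pp3:1 pp4:1
Op 4: write(P1, v0, 131). refcount(pp4)=1 -> write in place. 5 ppages; refcounts: pp0:1 pp1:2 pp2:1 pp3:1 pp4:1
Op 5: write(P1, v1, 145). refcount(pp1)=2>1 -> COPY to pp5. 6 ppages; refcounts: pp0:1 pp1:1 pp2:1 pp3:1 pp4:1 pp5:1
Op 6: write(P0, v2, 182). refcount(pp3)=1 -> write in place. 6 ppages; refcounts: pp0:1 pp1:1 pp2:1 pp3:1 pp4:1 pp5:1
Op 7: fork(P1) -> P2. 6 ppages; refcounts: pp0:1 pp1:1 pp2:2 pp3:1 pp4:2 pp5:2
Op 8: read(P2, v0) -> 131. No state change.
Op 9: read(P1, v2) -> 33. No state change.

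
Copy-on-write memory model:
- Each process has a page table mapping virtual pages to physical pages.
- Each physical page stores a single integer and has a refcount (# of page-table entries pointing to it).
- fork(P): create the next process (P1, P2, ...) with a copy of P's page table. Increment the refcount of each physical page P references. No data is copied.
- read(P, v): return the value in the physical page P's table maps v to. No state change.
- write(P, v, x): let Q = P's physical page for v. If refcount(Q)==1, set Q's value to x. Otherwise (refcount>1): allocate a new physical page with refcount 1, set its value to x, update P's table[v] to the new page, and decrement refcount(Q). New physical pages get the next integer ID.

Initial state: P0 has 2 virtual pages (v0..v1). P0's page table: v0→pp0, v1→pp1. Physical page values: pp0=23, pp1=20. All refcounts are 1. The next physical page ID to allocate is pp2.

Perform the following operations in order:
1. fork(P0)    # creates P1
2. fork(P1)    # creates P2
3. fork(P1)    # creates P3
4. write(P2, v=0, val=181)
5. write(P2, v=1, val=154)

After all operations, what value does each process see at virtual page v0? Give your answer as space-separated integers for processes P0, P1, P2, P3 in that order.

Op 1: fork(P0) -> P1. 2 ppages; refcounts: pp0:2 pp1:2
Op 2: fork(P1) -> P2. 2 ppages; refcounts: pp0:3 pp1:3
Op 3: fork(P1) -> P3. 2 ppages; refcounts: pp0:4 pp1:4
Op 4: write(P2, v0, 181). refcount(pp0)=4>1 -> COPY to pp2. 3 ppages; refcounts: pp0:3 pp1:4 pp2:1
Op 5: write(P2, v1, 154). refcount(pp1)=4>1 -> COPY to pp3. 4 ppages; refcounts: pp0:3 pp1:3 pp2:1 pp3:1
P0: v0 -> pp0 = 23
P1: v0 -> pp0 = 23
P2: v0 -> pp2 = 181
P3: v0 -> pp0 = 23

Answer: 23 23 181 23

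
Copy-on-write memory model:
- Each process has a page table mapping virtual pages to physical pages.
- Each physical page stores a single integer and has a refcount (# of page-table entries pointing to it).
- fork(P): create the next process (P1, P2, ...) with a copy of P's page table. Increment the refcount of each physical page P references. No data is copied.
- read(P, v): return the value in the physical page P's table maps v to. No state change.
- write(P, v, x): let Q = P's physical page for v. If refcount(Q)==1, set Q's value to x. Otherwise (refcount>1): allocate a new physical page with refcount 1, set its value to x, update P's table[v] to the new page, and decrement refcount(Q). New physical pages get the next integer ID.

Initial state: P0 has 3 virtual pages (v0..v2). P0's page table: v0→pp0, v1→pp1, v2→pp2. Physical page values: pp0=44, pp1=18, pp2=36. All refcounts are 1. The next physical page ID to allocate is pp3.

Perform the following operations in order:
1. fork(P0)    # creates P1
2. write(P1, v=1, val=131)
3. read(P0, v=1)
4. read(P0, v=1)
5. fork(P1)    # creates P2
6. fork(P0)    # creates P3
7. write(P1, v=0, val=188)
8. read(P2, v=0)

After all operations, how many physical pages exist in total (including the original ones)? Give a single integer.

Op 1: fork(P0) -> P1. 3 ppages; refcounts: pp0:2 pp1:2 pp2:2
Op 2: write(P1, v1, 131). refcount(pp1)=2>1 -> COPY to pp3. 4 ppages; refcounts: pp0:2 pp1:1 pp2:2 pp3:1
Op 3: read(P0, v1) -> 18. No state change.
Op 4: read(P0, v1) -> 18. No state change.
Op 5: fork(P1) -> P2. 4 ppages; refcounts: pp0:3 pp1:1 pp2:3 pp3:2
Op 6: fork(P0) -> P3. 4 ppages; refcounts: pp0:4 pp1:2 pp2:4 pp3:2
Op 7: write(P1, v0, 188). refcount(pp0)=4>1 -> COPY to pp4. 5 ppages; refcounts: pp0:3 pp1:2 pp2:4 pp3:2 pp4:1
Op 8: read(P2, v0) -> 44. No state change.

Answer: 5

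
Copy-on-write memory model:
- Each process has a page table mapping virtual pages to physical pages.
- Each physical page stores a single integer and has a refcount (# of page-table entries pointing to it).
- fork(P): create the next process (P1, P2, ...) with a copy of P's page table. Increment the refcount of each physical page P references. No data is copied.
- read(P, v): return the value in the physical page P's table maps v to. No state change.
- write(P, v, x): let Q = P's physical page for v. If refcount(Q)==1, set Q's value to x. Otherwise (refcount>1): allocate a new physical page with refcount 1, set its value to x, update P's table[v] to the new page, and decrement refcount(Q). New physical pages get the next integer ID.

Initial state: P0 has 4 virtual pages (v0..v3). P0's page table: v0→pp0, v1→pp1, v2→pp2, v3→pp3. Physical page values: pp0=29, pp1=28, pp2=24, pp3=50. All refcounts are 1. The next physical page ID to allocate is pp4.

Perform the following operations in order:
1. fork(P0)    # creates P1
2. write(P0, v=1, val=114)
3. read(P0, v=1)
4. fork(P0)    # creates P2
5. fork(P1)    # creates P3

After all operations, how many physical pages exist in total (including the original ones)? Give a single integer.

Op 1: fork(P0) -> P1. 4 ppages; refcounts: pp0:2 pp1:2 pp2:2 pp3:2
Op 2: write(P0, v1, 114). refcount(pp1)=2>1 -> COPY to pp4. 5 ppages; refcounts: pp0:2 pp1:1 pp2:2 pp3:2 pp4:1
Op 3: read(P0, v1) -> 114. No state change.
Op 4: fork(P0) -> P2. 5 ppages; refcounts: pp0:3 pp1:1 pp2:3 pp3:3 pp4:2
Op 5: fork(P1) -> P3. 5 ppages; refcounts: pp0:4 pp1:2 pp2:4 pp3:4 pp4:2

Answer: 5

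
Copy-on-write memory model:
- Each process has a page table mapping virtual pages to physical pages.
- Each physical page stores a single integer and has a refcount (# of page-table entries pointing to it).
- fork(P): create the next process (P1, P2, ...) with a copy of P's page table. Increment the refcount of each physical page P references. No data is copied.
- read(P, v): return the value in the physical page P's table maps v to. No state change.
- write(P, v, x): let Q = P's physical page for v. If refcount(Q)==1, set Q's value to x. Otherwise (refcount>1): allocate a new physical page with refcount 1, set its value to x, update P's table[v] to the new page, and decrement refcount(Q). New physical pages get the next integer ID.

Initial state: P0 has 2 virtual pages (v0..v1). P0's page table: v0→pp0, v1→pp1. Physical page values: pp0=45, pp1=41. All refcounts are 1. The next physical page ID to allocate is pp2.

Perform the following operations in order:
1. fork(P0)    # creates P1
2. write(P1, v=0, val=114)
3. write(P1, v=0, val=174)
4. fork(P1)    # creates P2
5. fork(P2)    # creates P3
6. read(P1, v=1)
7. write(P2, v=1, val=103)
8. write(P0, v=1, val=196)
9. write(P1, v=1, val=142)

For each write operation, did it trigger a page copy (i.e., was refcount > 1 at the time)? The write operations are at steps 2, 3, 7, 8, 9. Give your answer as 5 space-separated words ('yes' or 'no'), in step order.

Op 1: fork(P0) -> P1. 2 ppages; refcounts: pp0:2 pp1:2
Op 2: write(P1, v0, 114). refcount(pp0)=2>1 -> COPY to pp2. 3 ppages; refcounts: pp0:1 pp1:2 pp2:1
Op 3: write(P1, v0, 174). refcount(pp2)=1 -> write in place. 3 ppages; refcounts: pp0:1 pp1:2 pp2:1
Op 4: fork(P1) -> P2. 3 ppages; refcounts: pp0:1 pp1:3 pp2:2
Op 5: fork(P2) -> P3. 3 ppages; refcounts: pp0:1 pp1:4 pp2:3
Op 6: read(P1, v1) -> 41. No state change.
Op 7: write(P2, v1, 103). refcount(pp1)=4>1 -> COPY to pp3. 4 ppages; refcounts: pp0:1 pp1:3 pp2:3 pp3:1
Op 8: write(P0, v1, 196). refcount(pp1)=3>1 -> COPY to pp4. 5 ppages; refcounts: pp0:1 pp1:2 pp2:3 pp3:1 pp4:1
Op 9: write(P1, v1, 142). refcount(pp1)=2>1 -> COPY to pp5. 6 ppages; refcounts: pp0:1 pp1:1 pp2:3 pp3:1 pp4:1 pp5:1

yes no yes yes yes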